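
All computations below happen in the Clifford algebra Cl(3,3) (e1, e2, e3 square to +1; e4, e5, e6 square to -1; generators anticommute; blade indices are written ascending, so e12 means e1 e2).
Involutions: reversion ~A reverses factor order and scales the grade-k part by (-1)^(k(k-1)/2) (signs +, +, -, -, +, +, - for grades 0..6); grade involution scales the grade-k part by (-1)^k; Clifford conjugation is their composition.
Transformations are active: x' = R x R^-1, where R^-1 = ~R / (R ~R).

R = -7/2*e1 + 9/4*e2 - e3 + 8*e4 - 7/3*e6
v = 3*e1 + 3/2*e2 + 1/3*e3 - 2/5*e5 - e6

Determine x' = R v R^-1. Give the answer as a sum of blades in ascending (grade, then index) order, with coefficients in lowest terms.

~R = -7/2*e1 + 9/4*e2 - e3 + 8*e4 - 7/3*e6, and R ~R = -7363/144, so R^-1 = ~R / (-7363/144).
R v = -235/24 - 12*e12 + 11/6*e13 - 24*e14 + 7/5*e15 + 21/2*e16 + 9/4*e23 - 12*e24 - 9/10*e25 + 5/4*e26 - 8/3*e34 + 2/5*e35 + 16/9*e36 - 16/5*e45 - 8*e46 - 14/15*e56
Answer: -31959/7363*e1 - 9399/14726*e2 - 15823/22089*e3 + 22560/7363*e4 + 2/5*e5 + 783/7363*e6


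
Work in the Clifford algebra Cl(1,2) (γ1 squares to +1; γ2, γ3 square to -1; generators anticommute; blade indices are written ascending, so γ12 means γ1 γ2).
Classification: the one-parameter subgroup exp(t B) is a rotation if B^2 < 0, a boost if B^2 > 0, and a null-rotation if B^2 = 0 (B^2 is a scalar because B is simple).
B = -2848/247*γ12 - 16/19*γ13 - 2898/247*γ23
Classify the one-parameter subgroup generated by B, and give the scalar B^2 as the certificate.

B^2 term by term: the squares give (-2848/247)^2*(γ12)^2 + (-16/19)^2*(γ13)^2 + (-2898/247)^2*(γ23)^2 = 8111104/61009*(+1) + 256/361*(+1) + 8398404/61009*(-1) = -4 (each basis 2-blade squares to minus the product of its generators' squares); cross terms between blades sharing an index anticommute and cancel. So B^2 = -4.
Answer: rotation, certificate B^2 = -4. The scalar -4 is the complete invariant here: its sign names the subgroup type.


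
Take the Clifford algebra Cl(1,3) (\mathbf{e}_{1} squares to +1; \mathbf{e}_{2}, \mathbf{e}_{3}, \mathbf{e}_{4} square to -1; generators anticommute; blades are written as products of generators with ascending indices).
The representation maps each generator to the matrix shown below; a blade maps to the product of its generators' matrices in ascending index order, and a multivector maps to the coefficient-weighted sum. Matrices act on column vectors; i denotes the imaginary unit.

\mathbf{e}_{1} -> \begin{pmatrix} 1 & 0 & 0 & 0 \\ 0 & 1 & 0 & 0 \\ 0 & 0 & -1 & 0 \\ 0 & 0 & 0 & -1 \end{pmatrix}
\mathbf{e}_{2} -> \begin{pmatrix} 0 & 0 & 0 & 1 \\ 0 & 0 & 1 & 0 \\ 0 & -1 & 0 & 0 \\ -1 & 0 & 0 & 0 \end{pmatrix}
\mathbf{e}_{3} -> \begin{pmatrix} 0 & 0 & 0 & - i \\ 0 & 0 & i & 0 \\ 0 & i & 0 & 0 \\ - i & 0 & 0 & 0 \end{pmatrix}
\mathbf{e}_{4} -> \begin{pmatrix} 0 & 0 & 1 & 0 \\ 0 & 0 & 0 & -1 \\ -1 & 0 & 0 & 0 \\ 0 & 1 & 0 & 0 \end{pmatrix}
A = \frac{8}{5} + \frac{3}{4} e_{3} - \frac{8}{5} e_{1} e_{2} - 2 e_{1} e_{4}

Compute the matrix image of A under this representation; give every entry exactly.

Bivector images (products of the table entries): rho(e_{1} e_{2}) = rho(\mathbf{e}_{1})rho(\mathbf{e}_{2}) = \begin{pmatrix} 0 & 0 & 0 & 1 \\ 0 & 0 & 1 & 0 \\ 0 & 1 & 0 & 0 \\ 1 & 0 & 0 & 0 \end{pmatrix}; rho(e_{1} e_{4}) = rho(\mathbf{e}_{1})rho(\mathbf{e}_{4}) = \begin{pmatrix} 0 & 0 & 1 & 0 \\ 0 & 0 & 0 & -1 \\ 1 & 0 & 0 & 0 \\ 0 & -1 & 0 & 0 \end{pmatrix}.
M = (\frac{8}{5})*1 + (\frac{3}{4})*rho(e_{3}) + (-\frac{8}{5})*rho(e_{1} e_{2}) + (-2)*rho(e_{1} e_{4}), summed entrywise (1 is the identity matrix):
Answer: \begin{pmatrix} \frac{8}{5} & 0 & -2 & - \frac{8}{5} - \frac{3 i}{4} \\ 0 & \frac{8}{5} & - \frac{8}{5} + \frac{3 i}{4} & 2 \\ -2 & - \frac{8}{5} + \frac{3 i}{4} & \frac{8}{5} & 0 \\ - \frac{8}{5} - \frac{3 i}{4} & 2 & 0 & \frac{8}{5} \end{pmatrix}


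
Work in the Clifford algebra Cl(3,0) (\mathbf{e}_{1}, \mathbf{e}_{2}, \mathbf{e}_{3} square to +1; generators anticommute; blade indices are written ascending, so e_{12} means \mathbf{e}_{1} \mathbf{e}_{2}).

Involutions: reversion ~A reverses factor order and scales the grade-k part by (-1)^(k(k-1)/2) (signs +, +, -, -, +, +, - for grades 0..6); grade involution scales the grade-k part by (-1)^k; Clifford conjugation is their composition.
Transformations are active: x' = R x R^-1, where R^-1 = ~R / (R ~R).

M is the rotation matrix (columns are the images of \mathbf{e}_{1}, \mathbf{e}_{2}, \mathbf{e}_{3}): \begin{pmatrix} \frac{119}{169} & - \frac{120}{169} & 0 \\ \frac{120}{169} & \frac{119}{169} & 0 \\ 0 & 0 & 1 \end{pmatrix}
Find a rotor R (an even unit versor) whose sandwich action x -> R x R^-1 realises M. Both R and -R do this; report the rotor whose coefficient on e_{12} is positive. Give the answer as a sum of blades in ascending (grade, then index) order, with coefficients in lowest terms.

Method: write R = a + b12*e_{12} + b13*e_{13} + b23*e_{23} with a^2 + b12^2 + b13^2 + b23^2 = 1 (so R^-1 = ~R). Expanding the columns R e_j ~R gives tr M = 4a^2 - 1 and, from the antisymmetric part, M21 - M12 = -4a*b12, M13 - M31 = 4a*b13, M32 - M23 = -4a*b23.
Here tr M = \frac{407}{169}, so a^2 = (1 + tr M)/4 = \frac{144}{169} and a = ±\frac{12}{13}. Taking a = \frac{12}{13}: M21 - M12 = \frac{240}{169}, M13 - M31 = 0, M32 - M23 = 0, giving b12 = -\frac{5}{13}, b13 = 0, b23 = 0, i.e. R = \frac{12}{13} - \frac{5}{13} e_{12}.
Its e_{12} coefficient is negative, so report the other preimage -R.
Answer: -\frac{12}{13} + \frac{5}{13} e_{12}. Why the constraint matters: R and -R act identically through the sandwich — M has trace \frac{407}{169} either way — so only the sign condition on e_{12} picks one of the two preimages.


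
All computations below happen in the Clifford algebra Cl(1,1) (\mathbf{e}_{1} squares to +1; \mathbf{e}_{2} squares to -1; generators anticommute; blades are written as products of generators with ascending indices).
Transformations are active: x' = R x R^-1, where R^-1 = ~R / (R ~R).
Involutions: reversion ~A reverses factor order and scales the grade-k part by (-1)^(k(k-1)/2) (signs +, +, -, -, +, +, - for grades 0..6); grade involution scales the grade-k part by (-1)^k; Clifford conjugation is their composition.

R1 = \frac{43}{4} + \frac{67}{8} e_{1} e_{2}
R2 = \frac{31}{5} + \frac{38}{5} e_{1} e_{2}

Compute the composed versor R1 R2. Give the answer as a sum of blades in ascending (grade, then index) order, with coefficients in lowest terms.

Distribute over the terms of R1 (each basis-blade product reordered to ascending indices, repeated generators contracted through their squares):
(\frac{43}{4}) R2 = \frac{1333}{20} + \frac{817}{10} e_{1} e_{2}
(\frac{67}{8} e_{1} e_{2}) R2 = \frac{1273}{20} + \frac{2077}{40} e_{1} e_{2}
Summing the partial products and collecting blades:
Answer: \frac{1303}{10} + \frac{1069}{8} e_{1} e_{2}


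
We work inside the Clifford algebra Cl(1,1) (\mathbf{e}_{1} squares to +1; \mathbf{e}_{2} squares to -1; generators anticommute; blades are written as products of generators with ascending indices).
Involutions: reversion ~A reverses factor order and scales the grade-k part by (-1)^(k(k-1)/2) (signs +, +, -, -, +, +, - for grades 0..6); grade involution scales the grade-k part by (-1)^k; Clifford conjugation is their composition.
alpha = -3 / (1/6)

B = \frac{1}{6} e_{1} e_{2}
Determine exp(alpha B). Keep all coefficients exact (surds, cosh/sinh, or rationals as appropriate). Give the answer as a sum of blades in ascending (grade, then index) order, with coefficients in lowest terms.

B^2 = (\frac{1}{6})^2*(e_{1} e_{2})^2 = \frac{1}{36}*(+1) = \frac{1}{36} (a basis 2-blade squares to minus the product of its generators' squares).
B^2 = \frac{1}{36} — B^2 > 0, so the exponential closes hyperbolically: l = \frac{1}{6}, alpha*l = -3, so exp(alpha B) = cosh(-3) + (sinh(-3)/(\frac{1}{6}))*B = \cosh{\left(3 \right)} + (- 6 \sinh{\left(3 \right)})*B.
Answer: \cosh{\left(3 \right)} - \sinh{\left(3 \right)} e_{1} e_{2}


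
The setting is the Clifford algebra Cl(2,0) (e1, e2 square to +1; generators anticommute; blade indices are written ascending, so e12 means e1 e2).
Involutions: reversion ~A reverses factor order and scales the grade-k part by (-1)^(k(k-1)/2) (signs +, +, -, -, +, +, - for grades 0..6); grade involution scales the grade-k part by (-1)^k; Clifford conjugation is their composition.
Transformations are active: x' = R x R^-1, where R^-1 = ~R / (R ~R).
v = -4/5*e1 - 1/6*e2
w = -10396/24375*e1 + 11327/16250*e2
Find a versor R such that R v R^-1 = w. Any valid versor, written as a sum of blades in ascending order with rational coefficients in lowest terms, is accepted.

Reasoning: v^2 = w^2 = 601/900 since conjugation preserves the quadratic form; R = v + w = -29896/24375*e1 + 12928/24375*e2 is then valid when invertible, keeping its own part and reversing (v - w)/2.
Answer: -29896/24375*e1 + 12928/24375*e2


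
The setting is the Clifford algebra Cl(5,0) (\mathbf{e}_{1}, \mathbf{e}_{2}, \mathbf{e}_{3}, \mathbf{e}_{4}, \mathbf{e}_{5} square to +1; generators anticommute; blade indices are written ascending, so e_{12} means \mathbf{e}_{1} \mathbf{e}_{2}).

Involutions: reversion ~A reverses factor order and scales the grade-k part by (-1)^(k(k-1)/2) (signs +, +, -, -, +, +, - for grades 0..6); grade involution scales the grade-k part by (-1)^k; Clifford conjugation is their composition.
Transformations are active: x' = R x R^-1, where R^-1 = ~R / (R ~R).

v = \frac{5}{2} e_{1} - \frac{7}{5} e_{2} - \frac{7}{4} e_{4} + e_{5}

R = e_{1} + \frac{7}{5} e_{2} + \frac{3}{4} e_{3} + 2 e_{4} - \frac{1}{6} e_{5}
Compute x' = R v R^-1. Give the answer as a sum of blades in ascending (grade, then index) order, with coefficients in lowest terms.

~R = e_{1} + \frac{7}{5} e_{2} + \frac{3}{4} e_{3} + 2 e_{4} - \frac{1}{6} e_{5}, and R ~R = \frac{27181}{3600}, so R^-1 = ~R / (\frac{27181}{3600}).
R v = -\frac{469}{150} - \frac{49}{10} e_{12} - \frac{15}{8} e_{13} - \frac{27}{4} e_{14} + \frac{17}{12} e_{15} + \frac{21}{20} e_{23} + \frac{7}{20} e_{24} + \frac{7}{6} e_{25} - \frac{21}{16} e_{34} + \frac{3}{4} e_{35} + \frac{41}{24} e_{45}
Answer: -\frac{25847}{7766} e_{1} + \frac{4669}{19415} e_{2} - \frac{2412}{3883} e_{3} + \frac{1453}{15532} e_{4} - \frac{3347}{3883} e_{5}


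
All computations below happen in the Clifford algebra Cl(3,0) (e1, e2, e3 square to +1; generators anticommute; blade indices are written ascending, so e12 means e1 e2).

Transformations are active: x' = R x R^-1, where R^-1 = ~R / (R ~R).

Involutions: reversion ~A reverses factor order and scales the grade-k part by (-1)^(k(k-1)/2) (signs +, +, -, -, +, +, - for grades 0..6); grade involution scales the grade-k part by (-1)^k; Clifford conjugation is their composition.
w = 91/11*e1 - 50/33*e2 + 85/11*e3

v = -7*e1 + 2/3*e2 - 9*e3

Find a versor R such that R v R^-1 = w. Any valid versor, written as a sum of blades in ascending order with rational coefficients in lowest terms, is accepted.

The midline construction: v and w both square to 1174/9, so reflecting in their sum 14/11*e1 - 28/33*e2 - 14/11*e3 exchanges them.
Answer: 14/11*e1 - 28/33*e2 - 14/11*e3


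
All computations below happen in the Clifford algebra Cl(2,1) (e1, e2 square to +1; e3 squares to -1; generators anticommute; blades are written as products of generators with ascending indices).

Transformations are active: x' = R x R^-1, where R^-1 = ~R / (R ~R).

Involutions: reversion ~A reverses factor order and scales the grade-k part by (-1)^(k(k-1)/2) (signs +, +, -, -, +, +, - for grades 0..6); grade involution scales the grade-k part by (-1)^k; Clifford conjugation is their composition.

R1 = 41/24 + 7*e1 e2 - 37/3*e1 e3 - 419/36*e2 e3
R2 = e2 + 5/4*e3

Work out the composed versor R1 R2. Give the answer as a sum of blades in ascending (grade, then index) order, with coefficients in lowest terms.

Distribute over the terms of R2 (each basis-blade product reordered to ascending indices, repeated generators contracted through their squares):
R1 (e2) = 7*e1 + 41/24*e2 + 419/36*e3 + 37/3*e1 e2 e3
R1 (5/4*e3) = 185/12*e1 + 2095/144*e2 + 205/96*e3 + 35/4*e1 e2 e3
Summing the partial products and collecting blades:
Answer: 269/12*e1 + 2341/144*e2 + 3967/288*e3 + 253/12*e1 e2 e3


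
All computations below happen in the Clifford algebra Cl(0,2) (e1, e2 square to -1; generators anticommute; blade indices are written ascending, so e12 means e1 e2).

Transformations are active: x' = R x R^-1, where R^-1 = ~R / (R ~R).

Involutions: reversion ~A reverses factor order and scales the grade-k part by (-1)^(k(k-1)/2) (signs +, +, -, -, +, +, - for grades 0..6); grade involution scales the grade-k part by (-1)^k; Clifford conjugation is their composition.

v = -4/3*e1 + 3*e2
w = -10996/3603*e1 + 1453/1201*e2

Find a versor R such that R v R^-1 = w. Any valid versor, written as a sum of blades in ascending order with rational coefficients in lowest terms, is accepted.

Since q(v) = q(w) = -97/9, the sum R = v + w = -15800/3603*e1 + 5056/1201*e2 does the job whenever invertible.
Answer: -15800/3603*e1 + 5056/1201*e2


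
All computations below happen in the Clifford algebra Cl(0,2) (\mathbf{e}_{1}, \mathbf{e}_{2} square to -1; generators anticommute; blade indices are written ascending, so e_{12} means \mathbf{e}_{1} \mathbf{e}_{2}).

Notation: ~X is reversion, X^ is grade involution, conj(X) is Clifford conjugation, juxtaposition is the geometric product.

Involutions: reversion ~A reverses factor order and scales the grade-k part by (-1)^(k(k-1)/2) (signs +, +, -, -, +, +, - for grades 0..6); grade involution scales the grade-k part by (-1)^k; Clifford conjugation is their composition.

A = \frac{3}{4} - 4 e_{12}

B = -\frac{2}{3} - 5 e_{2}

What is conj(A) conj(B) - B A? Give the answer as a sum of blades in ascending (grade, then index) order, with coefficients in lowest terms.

first term: -\frac{1}{2} - 20 e_{1} + \frac{15}{4} e_{2} - \frac{8}{3} e_{12}
second term: -\frac{1}{2} + 20 e_{1} - \frac{15}{4} e_{2} + \frac{8}{3} e_{12}
Answer: -40 e_{1} + \frac{15}{2} e_{2} - \frac{16}{3} e_{12}


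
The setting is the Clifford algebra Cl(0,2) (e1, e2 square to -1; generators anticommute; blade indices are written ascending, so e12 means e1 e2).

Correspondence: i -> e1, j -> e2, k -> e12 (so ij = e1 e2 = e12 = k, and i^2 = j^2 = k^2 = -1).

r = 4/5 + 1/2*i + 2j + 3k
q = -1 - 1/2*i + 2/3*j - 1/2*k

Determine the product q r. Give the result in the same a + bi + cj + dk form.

In blades: q = -1 - 1/2*e1 + 2/3*e2 - 1/2*e12, r = 4/5 + 1/2*e1 + 2*e2 + 3*e12.
Distribute q over r term by term (generator squares from the signature, products reordered to ascending indices): (-1)*r = -4/5 - 1/2*e1 - 2*e2 - 3*e12; (-1/2*e1)*r = 1/4 - 2/5*e1 + 3/2*e2 - e12; (2/3*e2)*r = -4/3 + 2*e1 + 8/15*e2 - 1/3*e12; (-1/2*e12)*r = 3/2 + e1 - 1/4*e2 - 2/5*e12.
Sum: -23/60 + 21/10*e1 - 13/60*e2 - 71/15*e12; translating back through the correspondence:
Answer: -23/60 + 21/10*i - 13/60*j - 71/15*k


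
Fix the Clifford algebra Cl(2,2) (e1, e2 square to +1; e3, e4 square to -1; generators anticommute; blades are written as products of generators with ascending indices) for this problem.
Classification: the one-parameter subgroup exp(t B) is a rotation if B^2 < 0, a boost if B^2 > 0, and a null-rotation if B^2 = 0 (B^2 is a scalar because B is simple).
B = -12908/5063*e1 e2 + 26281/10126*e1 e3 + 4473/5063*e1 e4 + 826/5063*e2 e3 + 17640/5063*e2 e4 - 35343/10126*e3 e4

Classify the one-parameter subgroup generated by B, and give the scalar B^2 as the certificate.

B^2 term by term: the squares give (-12908/5063)^2*(e1 e2)^2 + (26281/10126)^2*(e1 e3)^2 + (4473/5063)^2*(e1 e4)^2 + (826/5063)^2*(e2 e3)^2 + (17640/5063)^2*(e2 e4)^2 + (-35343/10126)^2*(e3 e4)^2 = 166616464/25633969*(-1) + 690690961/102535876*(+1) + 20007729/25633969*(+1) + 682276/25633969*(+1) + 311169600/25633969*(+1) + 1249127649/102535876*(-1) = 1 (each basis 2-blade squares to minus the product of its generators' squares); cross terms between blades sharing an index anticommute and cancel; the commuting (index-disjoint) pairs give grade-4 terms 2*c*c'*(blade product), which cancel blade by blade — e1 e2 e3 e4: 456207444/25633969 - 463596840/25633969 + 7389396/25633969 = 0 — confirming B is simple. So B^2 = 1.
Answer: boost, certificate B^2 = 1. Certificate logic: 1 is a conjugation-invariant scalar, so its sign fixes rotation versus boost versus null-rotation outright.


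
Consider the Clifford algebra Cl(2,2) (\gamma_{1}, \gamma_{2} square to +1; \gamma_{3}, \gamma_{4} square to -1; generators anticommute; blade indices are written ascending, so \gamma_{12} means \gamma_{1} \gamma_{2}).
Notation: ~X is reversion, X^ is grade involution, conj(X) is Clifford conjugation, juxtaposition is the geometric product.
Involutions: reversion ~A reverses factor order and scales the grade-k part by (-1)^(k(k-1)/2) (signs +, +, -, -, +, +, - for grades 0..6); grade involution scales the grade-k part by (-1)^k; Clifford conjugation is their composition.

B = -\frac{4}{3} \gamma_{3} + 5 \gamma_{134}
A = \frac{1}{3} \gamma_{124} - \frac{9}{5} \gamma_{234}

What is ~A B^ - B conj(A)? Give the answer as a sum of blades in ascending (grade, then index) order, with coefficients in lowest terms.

first term: -9 \gamma_{12} + \frac{5}{3} \gamma_{23} + \frac{12}{5} \gamma_{24} + \frac{4}{9} \gamma_{1234}
second term: 9 \gamma_{12} - \frac{5}{3} \gamma_{23} + \frac{12}{5} \gamma_{24} - \frac{4}{9} \gamma_{1234}
Answer: -18 \gamma_{12} + \frac{10}{3} \gamma_{23} + \frac{8}{9} \gamma_{1234}


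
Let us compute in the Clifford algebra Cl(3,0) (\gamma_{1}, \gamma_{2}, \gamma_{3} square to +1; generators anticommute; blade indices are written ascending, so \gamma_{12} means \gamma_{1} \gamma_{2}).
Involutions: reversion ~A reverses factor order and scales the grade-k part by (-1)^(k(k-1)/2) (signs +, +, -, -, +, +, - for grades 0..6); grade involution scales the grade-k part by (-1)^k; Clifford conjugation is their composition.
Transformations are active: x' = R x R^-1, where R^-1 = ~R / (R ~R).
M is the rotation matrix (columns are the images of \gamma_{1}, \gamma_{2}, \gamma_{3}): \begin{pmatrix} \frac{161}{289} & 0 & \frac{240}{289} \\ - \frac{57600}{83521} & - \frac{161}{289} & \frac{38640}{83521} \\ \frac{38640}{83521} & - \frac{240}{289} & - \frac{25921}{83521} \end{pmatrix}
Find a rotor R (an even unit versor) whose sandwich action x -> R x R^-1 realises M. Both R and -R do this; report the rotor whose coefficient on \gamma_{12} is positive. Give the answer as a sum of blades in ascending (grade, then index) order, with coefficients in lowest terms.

Method: write R = a + b12*\gamma_{12} + b13*\gamma_{13} + b23*\gamma_{23} with a^2 + b12^2 + b13^2 + b23^2 = 1 (so R^-1 = ~R). Expanding the columns R e_j ~R gives tr M = 4a^2 - 1 and, from the antisymmetric part, M21 - M12 = -4a*b12, M13 - M31 = 4a*b13, M32 - M23 = -4a*b23.
Here tr M = -\frac{25921}{83521}, so a^2 = (1 + tr M)/4 = \frac{14400}{83521} and a = ±\frac{120}{289}. Taking a = \frac{120}{289}: M21 - M12 = -\frac{57600}{83521}, M13 - M31 = \frac{30720}{83521}, M32 - M23 = -\frac{108000}{83521}, giving b12 = \frac{120}{289}, b13 = \frac{64}{289}, b23 = \frac{225}{289}, i.e. R = \frac{120}{289} + \frac{120}{289} \gamma_{12} + \frac{64}{289} \gamma_{13} + \frac{225}{289} \gamma_{23}.
Its \gamma_{12} coefficient is already positive.
Answer: \frac{120}{289} + \frac{120}{289} \gamma_{12} + \frac{64}{289} \gamma_{13} + \frac{225}{289} \gamma_{23}. Sheet selection: the two-to-one cover makes ±R indistinguishable at the matrix level (trace -\frac{25921}{83521}), so uniqueness comes from the required sign on \gamma_{12}.


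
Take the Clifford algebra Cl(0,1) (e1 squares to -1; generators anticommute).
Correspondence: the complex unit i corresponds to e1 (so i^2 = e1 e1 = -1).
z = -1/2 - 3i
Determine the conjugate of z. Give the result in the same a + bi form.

In blades: z = -1/2 - 3*e1.
Conjugation here is Clifford conjugation: the scalar is fixed and the grade-1 and grade-2 blades all flip sign, giving -1/2 + 3*e1; translating back:
Answer: -1/2 + 3i


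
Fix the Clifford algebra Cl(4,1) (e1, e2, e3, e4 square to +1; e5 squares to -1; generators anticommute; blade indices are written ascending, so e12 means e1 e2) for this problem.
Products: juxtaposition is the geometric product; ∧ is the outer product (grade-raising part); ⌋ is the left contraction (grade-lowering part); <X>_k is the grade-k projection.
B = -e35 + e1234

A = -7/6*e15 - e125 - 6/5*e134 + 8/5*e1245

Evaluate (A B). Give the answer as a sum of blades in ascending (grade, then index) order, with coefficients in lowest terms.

step 1: 6/5*e2 + 7/6*e13 + 8/5*e35 + e123 - 6/5*e145 + e345 + 8/5*e1234 - 7/6*e2345
Answer: 6/5*e2 + 7/6*e13 + 8/5*e35 + e123 - 6/5*e145 + e345 + 8/5*e1234 - 7/6*e2345


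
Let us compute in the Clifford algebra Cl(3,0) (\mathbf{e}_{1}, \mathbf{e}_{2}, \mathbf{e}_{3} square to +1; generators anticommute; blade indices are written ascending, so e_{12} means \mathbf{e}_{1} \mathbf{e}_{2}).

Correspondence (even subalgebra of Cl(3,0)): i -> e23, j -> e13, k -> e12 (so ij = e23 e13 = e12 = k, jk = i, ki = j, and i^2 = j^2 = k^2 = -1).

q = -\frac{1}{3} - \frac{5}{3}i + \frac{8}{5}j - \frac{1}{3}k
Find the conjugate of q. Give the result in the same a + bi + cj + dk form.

In blades: q = -\frac{1}{3} - \frac{1}{3} e_{12} + \frac{8}{5} e_{13} - \frac{5}{3} e_{23}.
Quaternion conjugation is reversion on the even subalgebra: the scalar is fixed and every grade-2 blade flips sign, giving -\frac{1}{3} + \frac{1}{3} e_{12} - \frac{8}{5} e_{13} + \frac{5}{3} e_{23}; translating back:
Answer: -\frac{1}{3} + \frac{5}{3}i - \frac{8}{5}j + \frac{1}{3}k


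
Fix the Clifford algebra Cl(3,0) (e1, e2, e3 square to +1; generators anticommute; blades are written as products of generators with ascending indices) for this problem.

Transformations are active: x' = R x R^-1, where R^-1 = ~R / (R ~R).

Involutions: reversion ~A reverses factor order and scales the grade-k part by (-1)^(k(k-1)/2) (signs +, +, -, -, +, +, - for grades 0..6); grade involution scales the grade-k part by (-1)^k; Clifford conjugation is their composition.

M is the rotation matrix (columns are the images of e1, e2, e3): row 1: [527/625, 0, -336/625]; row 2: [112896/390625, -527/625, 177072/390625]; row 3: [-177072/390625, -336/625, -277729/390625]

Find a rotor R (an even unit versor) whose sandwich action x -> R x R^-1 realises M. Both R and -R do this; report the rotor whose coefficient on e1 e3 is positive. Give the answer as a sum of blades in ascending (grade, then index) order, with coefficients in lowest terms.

Method: write R = a + b12*e1 e2 + b13*e1 e3 + b23*e2 e3 with a^2 + b12^2 + b13^2 + b23^2 = 1 (so R^-1 = ~R). Expanding the columns R e_j ~R gives tr M = 4a^2 - 1 and, from the antisymmetric part, M21 - M12 = -4a*b12, M13 - M31 = 4a*b13, M32 - M23 = -4a*b23.
Here tr M = -277729/390625, so a^2 = (1 + tr M)/4 = 28224/390625 and a = ±168/625. Taking a = 168/625: M21 - M12 = 112896/390625, M13 - M31 = -32928/390625, M32 - M23 = -387072/390625, giving b12 = -168/625, b13 = -49/625, b23 = 576/625, i.e. R = 168/625 - 168/625*e1 e2 - 49/625*e1 e3 + 576/625*e2 e3.
Its e1 e3 coefficient is negative, so report the other preimage -R.
Answer: -168/625 + 168/625*e1 e2 + 49/625*e1 e3 - 576/625*e2 e3. Uniqueness: Spin(3) -> SO(3) maps R and -R to the same rotation of trace -277729/390625; fixing the sign of the e1 e3 coefficient removes the ambiguity.


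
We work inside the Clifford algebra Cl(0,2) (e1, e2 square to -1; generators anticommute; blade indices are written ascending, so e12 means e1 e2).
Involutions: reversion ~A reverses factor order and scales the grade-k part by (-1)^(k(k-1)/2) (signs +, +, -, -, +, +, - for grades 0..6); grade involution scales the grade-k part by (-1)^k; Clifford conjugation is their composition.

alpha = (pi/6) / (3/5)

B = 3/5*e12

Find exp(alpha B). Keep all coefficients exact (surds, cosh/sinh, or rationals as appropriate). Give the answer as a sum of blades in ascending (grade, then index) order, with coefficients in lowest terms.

B^2 = (3/5)^2*(e12)^2 = 9/25*(-1) = -9/25 (a basis 2-blade squares to minus the product of its generators' squares).
B^2 = -9/25 — the negative square puts this in the circular regime; l = 3/5, alpha*l = pi/6, so exp(alpha B) = cos(pi/6) + (sin(pi/6)/(3/5))*B = sqrt(3)/2 + (5/6)*B.
Answer: sqrt(3)/2 + 1/2*e12


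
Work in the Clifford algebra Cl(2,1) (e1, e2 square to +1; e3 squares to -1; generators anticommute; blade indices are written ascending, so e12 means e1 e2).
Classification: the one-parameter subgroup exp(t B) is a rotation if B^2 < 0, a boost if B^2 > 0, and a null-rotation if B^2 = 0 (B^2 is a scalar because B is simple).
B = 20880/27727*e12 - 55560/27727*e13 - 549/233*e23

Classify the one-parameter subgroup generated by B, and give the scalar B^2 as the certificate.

B^2 term by term: the squares give (20880/27727)^2*(e12)^2 + (-55560/27727)^2*(e13)^2 + (-549/233)^2*(e23)^2 = 435974400/768786529*(-1) + 3086913600/768786529*(+1) + 301401/54289*(+1) = 9 (each basis 2-blade squares to minus the product of its generators' squares); cross terms between blades sharing an index anticommute and cancel. So B^2 = 9.
Answer: boost, certificate B^2 = 9. One invariant decides it: the square 9 survives every conjugation, and its sign is exactly the classification.


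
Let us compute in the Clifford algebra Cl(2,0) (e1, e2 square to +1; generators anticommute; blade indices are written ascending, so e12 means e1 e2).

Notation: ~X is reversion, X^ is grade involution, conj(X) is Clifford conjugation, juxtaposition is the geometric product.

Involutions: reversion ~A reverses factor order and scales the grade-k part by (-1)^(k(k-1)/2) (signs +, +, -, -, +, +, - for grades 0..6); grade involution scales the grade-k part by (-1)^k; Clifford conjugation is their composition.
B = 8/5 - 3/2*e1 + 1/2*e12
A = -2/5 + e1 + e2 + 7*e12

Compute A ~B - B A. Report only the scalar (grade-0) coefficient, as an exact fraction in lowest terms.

first term: 34/25 + 27/10*e1 + 58/5*e2 + 129/10*e12
second term: -141/25 + 27/10*e1 - 47/5*e2 + 19/2*e12
Answer: 7


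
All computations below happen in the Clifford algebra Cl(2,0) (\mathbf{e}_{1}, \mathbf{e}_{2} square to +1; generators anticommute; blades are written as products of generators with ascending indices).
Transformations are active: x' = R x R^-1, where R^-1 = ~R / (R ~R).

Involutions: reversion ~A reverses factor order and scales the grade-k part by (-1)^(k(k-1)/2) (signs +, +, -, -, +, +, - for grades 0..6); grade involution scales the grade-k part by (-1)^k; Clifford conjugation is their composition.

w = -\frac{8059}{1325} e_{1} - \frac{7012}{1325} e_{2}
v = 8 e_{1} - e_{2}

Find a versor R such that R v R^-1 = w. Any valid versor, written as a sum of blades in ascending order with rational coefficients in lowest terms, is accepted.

Key observation: q(v) = q(w) = 65 (sandwiches preserve the norm), so R = v + w = \frac{2541}{1325} e_{1} - \frac{8337}{1325} e_{2} works whenever it is invertible — the component of v along it is kept and (v - w)/2 reverses, sending v to w.
Answer: \frac{2541}{1325} e_{1} - \frac{8337}{1325} e_{2}


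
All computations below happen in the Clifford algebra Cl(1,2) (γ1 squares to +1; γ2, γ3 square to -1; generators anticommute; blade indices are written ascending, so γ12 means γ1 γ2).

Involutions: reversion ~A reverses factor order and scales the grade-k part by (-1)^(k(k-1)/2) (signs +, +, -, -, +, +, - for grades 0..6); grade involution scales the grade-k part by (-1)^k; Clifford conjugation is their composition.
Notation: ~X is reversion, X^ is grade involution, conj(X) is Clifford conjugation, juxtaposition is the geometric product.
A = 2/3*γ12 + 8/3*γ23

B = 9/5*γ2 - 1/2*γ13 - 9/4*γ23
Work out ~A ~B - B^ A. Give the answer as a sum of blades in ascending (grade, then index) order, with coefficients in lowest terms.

first term: 6 + 6/5*γ1 - 24/5*γ3 + 4/3*γ12 + 3/2*γ13 + 1/3*γ23
second term: 6 - 6/5*γ1 + 24/5*γ3 - 4/3*γ12 - 3/2*γ13 - 1/3*γ23
Answer: 12/5*γ1 - 48/5*γ3 + 8/3*γ12 + 3*γ13 + 2/3*γ23


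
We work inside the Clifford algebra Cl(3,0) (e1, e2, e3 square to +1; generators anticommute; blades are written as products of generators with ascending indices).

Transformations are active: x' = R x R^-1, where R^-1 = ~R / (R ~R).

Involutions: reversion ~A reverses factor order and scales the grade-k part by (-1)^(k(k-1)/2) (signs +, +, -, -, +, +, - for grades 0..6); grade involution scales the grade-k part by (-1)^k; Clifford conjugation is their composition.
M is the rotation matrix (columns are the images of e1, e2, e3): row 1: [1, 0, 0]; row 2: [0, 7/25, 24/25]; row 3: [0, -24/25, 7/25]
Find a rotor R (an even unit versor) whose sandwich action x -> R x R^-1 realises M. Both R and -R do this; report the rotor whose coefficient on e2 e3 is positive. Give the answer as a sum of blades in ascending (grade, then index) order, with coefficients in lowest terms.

Method: write R = a + b12*e1 e2 + b13*e1 e3 + b23*e2 e3 with a^2 + b12^2 + b13^2 + b23^2 = 1 (so R^-1 = ~R). Expanding the columns R e_j ~R gives tr M = 4a^2 - 1 and, from the antisymmetric part, M21 - M12 = -4a*b12, M13 - M31 = 4a*b13, M32 - M23 = -4a*b23.
Here tr M = 39/25, so a^2 = (1 + tr M)/4 = 16/25 and a = ±4/5. Taking a = 4/5: M21 - M12 = 0, M13 - M31 = 0, M32 - M23 = -48/25, giving b12 = 0, b13 = 0, b23 = 3/5, i.e. R = 4/5 + 3/5*e2 e3.
Its e2 e3 coefficient is already positive.
Answer: 4/5 + 3/5*e2 e3. Uniqueness: Spin(3) -> SO(3) maps R and -R to the same rotation of trace 39/25; fixing the sign of the e2 e3 coefficient removes the ambiguity.


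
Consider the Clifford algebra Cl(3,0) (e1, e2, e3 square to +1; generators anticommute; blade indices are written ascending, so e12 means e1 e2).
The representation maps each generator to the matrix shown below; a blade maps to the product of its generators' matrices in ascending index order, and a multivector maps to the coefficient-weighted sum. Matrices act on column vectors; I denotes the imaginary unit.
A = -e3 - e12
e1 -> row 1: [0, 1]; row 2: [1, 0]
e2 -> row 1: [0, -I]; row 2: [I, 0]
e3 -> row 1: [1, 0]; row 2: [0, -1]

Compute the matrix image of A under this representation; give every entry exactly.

Bivector images (products of the table entries): rho(e12) = rho(e1)rho(e2) = row 1: [I, 0]; row 2: [0, -I].
M = (-1)*rho(e3) + (-1)*rho(e12), summed entrywise:
Answer: row 1: [-1 - I, 0]; row 2: [0, 1 + I]


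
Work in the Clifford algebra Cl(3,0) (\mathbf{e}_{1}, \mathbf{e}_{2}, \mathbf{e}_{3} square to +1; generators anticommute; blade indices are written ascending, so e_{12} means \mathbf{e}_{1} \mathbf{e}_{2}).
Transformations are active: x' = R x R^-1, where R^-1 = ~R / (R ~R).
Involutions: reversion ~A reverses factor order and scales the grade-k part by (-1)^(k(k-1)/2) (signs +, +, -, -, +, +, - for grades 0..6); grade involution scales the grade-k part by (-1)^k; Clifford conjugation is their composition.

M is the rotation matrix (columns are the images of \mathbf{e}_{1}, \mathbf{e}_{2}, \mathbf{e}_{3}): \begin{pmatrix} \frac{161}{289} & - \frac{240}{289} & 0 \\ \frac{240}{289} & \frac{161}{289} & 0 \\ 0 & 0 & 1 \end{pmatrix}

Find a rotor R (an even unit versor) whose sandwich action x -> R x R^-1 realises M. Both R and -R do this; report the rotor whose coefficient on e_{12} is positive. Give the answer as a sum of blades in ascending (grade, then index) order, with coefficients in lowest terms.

Method: write R = a + b12*e_{12} + b13*e_{13} + b23*e_{23} with a^2 + b12^2 + b13^2 + b23^2 = 1 (so R^-1 = ~R). Expanding the columns R e_j ~R gives tr M = 4a^2 - 1 and, from the antisymmetric part, M21 - M12 = -4a*b12, M13 - M31 = 4a*b13, M32 - M23 = -4a*b23.
Here tr M = \frac{611}{289}, so a^2 = (1 + tr M)/4 = \frac{225}{289} and a = ±\frac{15}{17}. Taking a = \frac{15}{17}: M21 - M12 = \frac{480}{289}, M13 - M31 = 0, M32 - M23 = 0, giving b12 = -\frac{8}{17}, b13 = 0, b23 = 0, i.e. R = \frac{15}{17} - \frac{8}{17} e_{12}.
Its e_{12} coefficient is negative, so report the other preimage -R.
Answer: -\frac{15}{17} + \frac{8}{17} e_{12}. Why the constraint matters: R and -R act identically through the sandwich — M has trace \frac{611}{289} either way — so only the sign condition on e_{12} picks one of the two preimages.


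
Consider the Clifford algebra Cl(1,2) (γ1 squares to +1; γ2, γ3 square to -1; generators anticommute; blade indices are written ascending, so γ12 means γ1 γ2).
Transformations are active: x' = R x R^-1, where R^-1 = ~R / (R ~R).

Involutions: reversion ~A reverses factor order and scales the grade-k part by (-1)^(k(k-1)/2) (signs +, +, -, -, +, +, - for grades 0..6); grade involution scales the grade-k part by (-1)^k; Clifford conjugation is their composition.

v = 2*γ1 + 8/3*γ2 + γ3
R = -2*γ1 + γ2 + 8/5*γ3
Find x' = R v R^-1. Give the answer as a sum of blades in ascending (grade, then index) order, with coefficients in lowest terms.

~R = -2*γ1 + γ2 + 8/5*γ3, and R ~R = 11/25, so R^-1 = ~R / (11/25).
R v = -124/15 - 22/3*γ12 - 26/5*γ13 - 49/15*γ23
Answer: 2414/33*γ1 - 1328/33*γ2 - 2017/33*γ3


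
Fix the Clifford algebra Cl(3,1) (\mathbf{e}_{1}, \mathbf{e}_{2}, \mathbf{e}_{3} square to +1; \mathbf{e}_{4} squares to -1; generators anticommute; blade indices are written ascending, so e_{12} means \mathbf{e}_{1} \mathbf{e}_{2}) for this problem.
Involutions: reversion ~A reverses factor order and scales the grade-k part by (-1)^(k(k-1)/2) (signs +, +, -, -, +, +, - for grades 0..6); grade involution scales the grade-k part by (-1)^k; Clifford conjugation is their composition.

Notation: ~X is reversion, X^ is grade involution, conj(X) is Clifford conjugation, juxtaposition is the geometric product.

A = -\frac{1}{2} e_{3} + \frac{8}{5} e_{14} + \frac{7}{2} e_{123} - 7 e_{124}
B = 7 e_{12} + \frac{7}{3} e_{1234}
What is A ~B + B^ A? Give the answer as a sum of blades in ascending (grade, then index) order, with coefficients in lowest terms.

first term: \frac{245}{6} e_{3} - \frac{343}{6} e_{4} + \frac{56}{15} e_{23} - \frac{56}{5} e_{24} + \frac{7}{2} e_{123} - \frac{7}{6} e_{124}
second term: -\frac{245}{6} e_{3} + \frac{343}{6} e_{4} + \frac{56}{15} e_{23} - \frac{56}{5} e_{24} - \frac{7}{2} e_{123} + \frac{7}{6} e_{124}
Answer: \frac{112}{15} e_{23} - \frac{112}{5} e_{24}


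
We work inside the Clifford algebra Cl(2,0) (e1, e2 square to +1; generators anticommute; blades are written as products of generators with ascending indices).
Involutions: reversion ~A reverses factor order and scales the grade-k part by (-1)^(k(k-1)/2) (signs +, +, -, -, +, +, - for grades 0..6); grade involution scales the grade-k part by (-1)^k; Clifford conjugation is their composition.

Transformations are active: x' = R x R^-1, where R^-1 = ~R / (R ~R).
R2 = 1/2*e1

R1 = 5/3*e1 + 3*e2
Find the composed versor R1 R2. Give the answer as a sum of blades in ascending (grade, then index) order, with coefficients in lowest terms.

Distribute over the terms of R2 (each basis-blade product reordered to ascending indices, repeated generators contracted through their squares):
R1 (1/2*e1) = 5/6 - 3/2*e1 e2
Answer: 5/6 - 3/2*e1 e2


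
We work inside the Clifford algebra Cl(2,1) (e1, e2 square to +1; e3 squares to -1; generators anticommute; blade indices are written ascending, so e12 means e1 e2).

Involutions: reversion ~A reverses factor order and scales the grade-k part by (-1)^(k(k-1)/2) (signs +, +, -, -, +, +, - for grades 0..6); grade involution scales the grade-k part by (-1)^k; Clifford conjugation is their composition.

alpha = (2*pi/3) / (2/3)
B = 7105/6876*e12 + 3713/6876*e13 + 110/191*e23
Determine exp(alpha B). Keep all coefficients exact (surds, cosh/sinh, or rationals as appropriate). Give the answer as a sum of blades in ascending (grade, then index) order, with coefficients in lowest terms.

B^2 term by term: the squares give (7105/6876)^2*(e12)^2 + (3713/6876)^2*(e13)^2 + (110/191)^2*(e23)^2 = 50481025/47279376*(-1) + 13786369/47279376*(+1) + 12100/36481*(+1) = -4/9 (each basis 2-blade squares to minus the product of its generators' squares); cross terms between blades sharing an index anticommute and cancel. So B^2 = -4/9.
B^2 = -4/9 — the series telescopes trigonometrically here: l = 2/3, alpha*l = 2*pi/3, so exp(alpha B) = cos(2*pi/3) + (sin(2*pi/3)/(2/3))*B = -1/2 + (3*sqrt(3)/4)*B.
Answer: -1/2 + 7105*sqrt(3)/9168*e12 + 3713*sqrt(3)/9168*e13 + 165*sqrt(3)/382*e23


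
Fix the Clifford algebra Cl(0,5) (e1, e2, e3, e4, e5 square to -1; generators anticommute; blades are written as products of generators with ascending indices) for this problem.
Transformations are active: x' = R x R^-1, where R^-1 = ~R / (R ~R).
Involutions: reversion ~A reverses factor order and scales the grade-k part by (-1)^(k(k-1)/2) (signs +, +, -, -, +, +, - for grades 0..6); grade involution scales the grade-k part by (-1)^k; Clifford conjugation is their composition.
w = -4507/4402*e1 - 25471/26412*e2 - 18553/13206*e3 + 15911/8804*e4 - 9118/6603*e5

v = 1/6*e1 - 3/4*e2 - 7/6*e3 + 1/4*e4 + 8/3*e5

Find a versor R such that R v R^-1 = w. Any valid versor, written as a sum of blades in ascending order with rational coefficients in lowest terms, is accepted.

Construction: equal norms (both -73/8) license R = v + w = -5660/6603*e1 - 11320/6603*e2 - 5660/2201*e3 + 4528/2201*e4 + 2830/2201*e5 — nothing changes along that direction, while (v - w)/2 changes sign, so v maps onto w.
Answer: -5660/6603*e1 - 11320/6603*e2 - 5660/2201*e3 + 4528/2201*e4 + 2830/2201*e5


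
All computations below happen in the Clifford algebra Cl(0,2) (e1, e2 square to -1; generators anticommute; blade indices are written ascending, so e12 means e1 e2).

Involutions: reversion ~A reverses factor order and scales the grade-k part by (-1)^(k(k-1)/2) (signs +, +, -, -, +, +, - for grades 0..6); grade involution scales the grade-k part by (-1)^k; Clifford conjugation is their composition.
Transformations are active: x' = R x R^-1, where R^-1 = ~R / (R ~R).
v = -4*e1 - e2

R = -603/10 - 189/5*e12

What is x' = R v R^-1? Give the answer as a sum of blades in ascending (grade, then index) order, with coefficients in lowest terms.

~R = -603/10 + 189/5*e12, and R ~R = 506493/100, so R^-1 = ~R / (506493/100).
R v = 1017/5*e1 + 423/2*e2
Answer: -5272/6253*e1 - 25237/6253*e2


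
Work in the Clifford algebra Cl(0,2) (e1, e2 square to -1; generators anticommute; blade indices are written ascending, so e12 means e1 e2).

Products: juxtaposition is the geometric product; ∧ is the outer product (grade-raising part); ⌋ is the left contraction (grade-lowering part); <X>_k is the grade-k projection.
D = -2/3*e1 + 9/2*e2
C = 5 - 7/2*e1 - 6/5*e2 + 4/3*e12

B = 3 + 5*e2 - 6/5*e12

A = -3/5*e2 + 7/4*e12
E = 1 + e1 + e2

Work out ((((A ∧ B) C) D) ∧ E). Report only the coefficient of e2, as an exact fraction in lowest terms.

step 1: -9/5*e2 + 21/4*e12
step 2: -229/25 + 39/10*e1 - 219/8*e2 + 399/20*e12
step 3: 10063/80 - 50201/600*e1 - 1363/25*e2 - 7/10*e12
step 4: 10063/80 + 50543/1200*e1 + 28507/400*e2 - 17909/600*e12
Answer: 28507/400


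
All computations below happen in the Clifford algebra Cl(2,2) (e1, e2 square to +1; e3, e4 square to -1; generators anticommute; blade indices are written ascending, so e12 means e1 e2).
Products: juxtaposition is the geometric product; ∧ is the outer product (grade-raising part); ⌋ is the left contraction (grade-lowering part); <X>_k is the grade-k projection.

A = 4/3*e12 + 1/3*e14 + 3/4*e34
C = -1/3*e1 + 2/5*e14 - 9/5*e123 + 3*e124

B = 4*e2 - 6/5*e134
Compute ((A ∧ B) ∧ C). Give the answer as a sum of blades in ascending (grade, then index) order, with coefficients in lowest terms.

step 1: -4/3*e124 + 3*e234
step 2: e1234
Answer: e1234


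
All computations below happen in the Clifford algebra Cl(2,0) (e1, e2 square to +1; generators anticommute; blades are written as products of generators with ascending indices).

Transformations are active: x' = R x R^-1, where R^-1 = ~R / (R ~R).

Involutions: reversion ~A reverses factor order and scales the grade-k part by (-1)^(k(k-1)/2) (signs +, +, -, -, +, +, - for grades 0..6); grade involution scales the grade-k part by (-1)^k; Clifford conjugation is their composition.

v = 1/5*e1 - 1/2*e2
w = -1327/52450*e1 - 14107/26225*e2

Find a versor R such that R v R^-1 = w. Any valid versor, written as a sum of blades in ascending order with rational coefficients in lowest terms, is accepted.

Reasoning: v^2 = w^2 = 29/100 since conjugation preserves the quadratic form; R = v + w = 9163/52450*e1 - 54439/52450*e2 is then valid when invertible, keeping its own part and reversing (v - w)/2.
Answer: 9163/52450*e1 - 54439/52450*e2
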